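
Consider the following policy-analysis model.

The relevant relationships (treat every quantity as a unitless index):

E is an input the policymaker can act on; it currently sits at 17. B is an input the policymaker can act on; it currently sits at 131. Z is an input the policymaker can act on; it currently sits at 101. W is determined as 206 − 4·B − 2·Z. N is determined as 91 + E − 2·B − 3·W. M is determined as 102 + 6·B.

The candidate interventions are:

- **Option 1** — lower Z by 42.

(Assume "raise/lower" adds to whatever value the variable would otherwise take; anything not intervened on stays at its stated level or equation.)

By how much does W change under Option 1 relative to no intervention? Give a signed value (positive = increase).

Baseline:
  B = 131
  Z = 101
  W = 206 − 4·131 − 2·101 = -520
Option 1 (Z − 42):
  B = 131
  Z = 101 − 42 = 59
  W = 206 − 4·131 − 2·59 = -436
Change in W: -436 − (-520) = 84

84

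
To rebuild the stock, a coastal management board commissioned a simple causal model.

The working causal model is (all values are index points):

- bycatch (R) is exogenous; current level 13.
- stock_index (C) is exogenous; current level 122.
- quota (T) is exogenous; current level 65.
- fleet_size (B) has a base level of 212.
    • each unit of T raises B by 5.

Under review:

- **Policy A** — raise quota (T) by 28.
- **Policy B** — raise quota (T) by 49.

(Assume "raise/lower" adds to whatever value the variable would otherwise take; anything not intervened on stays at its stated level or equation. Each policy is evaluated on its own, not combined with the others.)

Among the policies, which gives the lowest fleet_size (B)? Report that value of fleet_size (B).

Policy A (T + 28):
  T = 65 + 28 = 93
  B = 212 + 5·93 = 677
Policy B (T + 49):
  T = 65 + 49 = 114
  B = 212 + 5·114 = 782
Comparing — Policy A: B=677, Policy B: B=782. Lowest is 677 (Policy A).

677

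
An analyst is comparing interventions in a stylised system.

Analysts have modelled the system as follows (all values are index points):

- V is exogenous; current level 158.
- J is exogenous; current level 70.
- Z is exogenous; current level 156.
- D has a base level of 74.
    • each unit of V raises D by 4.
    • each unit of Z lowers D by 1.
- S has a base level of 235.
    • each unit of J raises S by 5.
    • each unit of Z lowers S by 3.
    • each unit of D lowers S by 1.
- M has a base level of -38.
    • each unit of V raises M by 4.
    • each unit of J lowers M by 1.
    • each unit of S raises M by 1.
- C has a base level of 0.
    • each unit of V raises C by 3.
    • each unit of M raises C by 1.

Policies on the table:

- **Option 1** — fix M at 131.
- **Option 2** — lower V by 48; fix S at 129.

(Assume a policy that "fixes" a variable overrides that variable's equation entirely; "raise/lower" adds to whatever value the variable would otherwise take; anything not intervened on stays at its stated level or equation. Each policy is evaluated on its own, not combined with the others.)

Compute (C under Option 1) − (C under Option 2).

Option 1 (M := 131):
  V = 158
  J = 70
  Z = 156
  D = 74 + 4·158 − 156 = 550
  S = 235 + 5·70 − 3·156 − 550 = -433
  M = 131
  C = 0 + 3·158 + 131 = 605
Option 2 (V − 48, S := 129):
  V = 158 − 48 = 110
  J = 70
  Z = 156
  D = 74 + 4·110 − 156 = 358
  S = 129
  M = -38 + 4·110 − 70 + 129 = 461
  C = 0 + 3·110 + 461 = 791
C: 605 − 791 = -186

-186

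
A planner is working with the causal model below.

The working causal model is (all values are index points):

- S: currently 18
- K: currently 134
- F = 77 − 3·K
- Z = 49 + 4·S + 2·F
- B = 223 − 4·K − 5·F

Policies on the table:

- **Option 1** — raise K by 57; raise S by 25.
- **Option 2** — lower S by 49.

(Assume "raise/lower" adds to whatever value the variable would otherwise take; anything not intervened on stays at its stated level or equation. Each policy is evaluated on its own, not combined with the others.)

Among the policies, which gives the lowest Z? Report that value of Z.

Option 1 (K + 57, S + 25):
  S = 18 + 25 = 43
  K = 134 + 57 = 191
  F = 77 − 3·191 = -496
  Z = 49 + 4·43 + 2·(-496) = -771
Option 2 (S − 49):
  S = 18 − 49 = -31
  K = 134
  F = 77 − 3·134 = -325
  Z = 49 + 4·(-31) + 2·(-325) = -725
Comparing — Option 1: Z=-771, Option 2: Z=-725. Lowest is -771 (Option 1).

-771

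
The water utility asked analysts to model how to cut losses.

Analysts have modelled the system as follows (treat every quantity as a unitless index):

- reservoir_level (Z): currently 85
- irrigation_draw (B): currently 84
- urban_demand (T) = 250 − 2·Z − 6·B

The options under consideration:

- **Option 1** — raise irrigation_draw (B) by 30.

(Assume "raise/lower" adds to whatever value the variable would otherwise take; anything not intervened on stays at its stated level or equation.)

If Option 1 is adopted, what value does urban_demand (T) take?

-604

Option 1 (B + 30):
  Z = 85
  B = 84 + 30 = 114
  T = 250 − 2·85 − 6·114 = -604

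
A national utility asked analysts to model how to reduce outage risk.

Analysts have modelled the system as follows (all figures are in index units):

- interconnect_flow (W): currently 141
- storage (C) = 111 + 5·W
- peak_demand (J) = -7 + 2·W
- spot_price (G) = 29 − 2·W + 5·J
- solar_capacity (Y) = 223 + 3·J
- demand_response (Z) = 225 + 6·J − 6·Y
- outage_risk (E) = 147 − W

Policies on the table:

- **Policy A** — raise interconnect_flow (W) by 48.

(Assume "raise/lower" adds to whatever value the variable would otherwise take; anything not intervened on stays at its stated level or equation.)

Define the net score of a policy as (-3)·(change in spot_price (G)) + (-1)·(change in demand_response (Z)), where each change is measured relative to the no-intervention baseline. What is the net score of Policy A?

Baseline:
  W = 141
  J = -7 + 2·141 = 275
  G = 29 − 2·141 + 5·275 = 1122
  Y = 223 + 3·275 = 1048
  Z = 225 + 6·275 − 6·1048 = -4413
Policy A (W + 48):
  W = 141 + 48 = 189
  J = -7 + 2·189 = 371
  G = 29 − 2·189 + 5·371 = 1506
  Y = 223 + 3·371 = 1336
  Z = 225 + 6·371 − 6·1336 = -5565
ΔG = 1506 − 1122 = 384; ΔZ = -5565 − (-4413) = -1152
Score = (-3)·384 + (-1)·(-1152) = 0

0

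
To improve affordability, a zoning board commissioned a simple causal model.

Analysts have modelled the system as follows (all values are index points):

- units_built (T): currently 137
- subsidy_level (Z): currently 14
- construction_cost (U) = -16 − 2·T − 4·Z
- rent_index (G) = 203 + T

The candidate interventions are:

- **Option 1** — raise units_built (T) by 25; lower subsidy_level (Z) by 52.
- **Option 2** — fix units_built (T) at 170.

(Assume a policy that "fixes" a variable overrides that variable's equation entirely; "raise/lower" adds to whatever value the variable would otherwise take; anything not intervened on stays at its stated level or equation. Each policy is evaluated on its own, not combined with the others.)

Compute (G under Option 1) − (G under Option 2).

Option 1 (T + 25, Z − 52):
  T = 137 + 25 = 162
  G = 203 + 162 = 365
Option 2 (T := 170):
  T = 170
  G = 203 + 170 = 373
G: 365 − 373 = -8

-8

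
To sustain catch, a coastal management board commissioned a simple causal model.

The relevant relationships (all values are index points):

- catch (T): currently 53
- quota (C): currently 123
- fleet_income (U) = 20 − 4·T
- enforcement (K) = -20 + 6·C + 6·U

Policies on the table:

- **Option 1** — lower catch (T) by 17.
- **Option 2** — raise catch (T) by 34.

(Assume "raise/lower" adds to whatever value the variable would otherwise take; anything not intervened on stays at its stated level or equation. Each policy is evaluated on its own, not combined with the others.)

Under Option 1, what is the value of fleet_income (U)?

Option 1 (T − 17):
  T = 53 − 17 = 36
  U = 20 − 4·36 = -124

-124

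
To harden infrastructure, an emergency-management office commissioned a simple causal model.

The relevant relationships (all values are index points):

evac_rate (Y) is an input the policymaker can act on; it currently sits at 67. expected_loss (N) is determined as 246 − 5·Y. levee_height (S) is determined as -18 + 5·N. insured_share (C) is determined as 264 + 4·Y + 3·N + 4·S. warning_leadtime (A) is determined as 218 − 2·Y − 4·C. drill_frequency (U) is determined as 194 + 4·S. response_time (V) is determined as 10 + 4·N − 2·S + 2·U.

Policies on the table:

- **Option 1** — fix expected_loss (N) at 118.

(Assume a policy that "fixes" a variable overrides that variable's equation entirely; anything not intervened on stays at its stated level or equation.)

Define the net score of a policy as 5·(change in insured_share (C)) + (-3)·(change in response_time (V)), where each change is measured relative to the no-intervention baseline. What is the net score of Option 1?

2691

Baseline:
  Y = 67
  N = 246 − 5·67 = -89
  S = -18 + 5·(-89) = -463
  C = 264 + 4·67 + 3·(-89) + 4·(-463) = -1587
  U = 194 + 4·(-463) = -1658
  V = 10 + 4·(-89) − 2·(-463) + 2·(-1658) = -2736
Option 1 (N := 118):
  Y = 67
  N = 118
  S = -18 + 5·118 = 572
  C = 264 + 4·67 + 3·118 + 4·572 = 3174
  U = 194 + 4·572 = 2482
  V = 10 + 4·118 − 2·572 + 2·2482 = 4302
ΔC = 3174 − (-1587) = 4761; ΔV = 4302 − (-2736) = 7038
Score = 5·4761 + (-3)·7038 = 2691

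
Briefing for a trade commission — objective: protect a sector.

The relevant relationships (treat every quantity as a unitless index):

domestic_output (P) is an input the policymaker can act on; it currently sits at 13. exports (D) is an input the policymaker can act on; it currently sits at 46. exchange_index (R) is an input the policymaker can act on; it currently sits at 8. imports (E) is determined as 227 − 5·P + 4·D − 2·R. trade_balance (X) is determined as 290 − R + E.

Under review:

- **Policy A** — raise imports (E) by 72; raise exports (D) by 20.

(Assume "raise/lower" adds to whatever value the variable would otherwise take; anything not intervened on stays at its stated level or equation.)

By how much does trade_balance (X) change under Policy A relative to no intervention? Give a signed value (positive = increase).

Baseline:
  P = 13
  D = 46
  R = 8
  E = 227 − 5·13 + 4·46 − 2·8 = 330
  X = 290 − 8 + 330 = 612
Policy A (E + 72, D + 20):
  P = 13
  D = 46 + 20 = 66
  R = 8
  E = 227 − 5·13 + 4·66 − 2·8 (+72 from intervention) = 482
  X = 290 − 8 + 482 = 764
Change in X: 764 − 612 = 152

152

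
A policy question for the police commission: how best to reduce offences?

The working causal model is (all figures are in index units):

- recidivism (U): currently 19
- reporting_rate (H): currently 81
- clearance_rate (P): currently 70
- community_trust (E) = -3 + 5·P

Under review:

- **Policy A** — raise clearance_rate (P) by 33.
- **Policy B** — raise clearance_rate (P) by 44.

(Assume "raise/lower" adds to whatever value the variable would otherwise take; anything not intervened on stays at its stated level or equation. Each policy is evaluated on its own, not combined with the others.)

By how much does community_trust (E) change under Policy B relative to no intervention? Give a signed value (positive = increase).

Baseline:
  P = 70
  E = -3 + 5·70 = 347
Policy B (P + 44):
  P = 70 + 44 = 114
  E = -3 + 5·114 = 567
Change in E: 567 − 347 = 220

220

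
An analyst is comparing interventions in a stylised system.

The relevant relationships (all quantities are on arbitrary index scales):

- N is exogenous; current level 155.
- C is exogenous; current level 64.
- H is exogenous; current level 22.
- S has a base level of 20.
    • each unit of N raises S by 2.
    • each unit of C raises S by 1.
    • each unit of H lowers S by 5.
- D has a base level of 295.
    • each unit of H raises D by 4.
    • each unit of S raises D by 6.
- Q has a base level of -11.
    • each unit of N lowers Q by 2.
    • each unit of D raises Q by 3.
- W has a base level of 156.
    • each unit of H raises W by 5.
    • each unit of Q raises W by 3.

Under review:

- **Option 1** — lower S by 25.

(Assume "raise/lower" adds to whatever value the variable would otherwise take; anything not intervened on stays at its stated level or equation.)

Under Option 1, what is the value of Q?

5490

Option 1 (S − 25):
  N = 155
  C = 64
  H = 22
  S = 20 + 2·155 + 64 − 5·22 (−25 from intervention) = 259
  D = 295 + 4·22 + 6·259 = 1937
  Q = -11 − 2·155 + 3·1937 = 5490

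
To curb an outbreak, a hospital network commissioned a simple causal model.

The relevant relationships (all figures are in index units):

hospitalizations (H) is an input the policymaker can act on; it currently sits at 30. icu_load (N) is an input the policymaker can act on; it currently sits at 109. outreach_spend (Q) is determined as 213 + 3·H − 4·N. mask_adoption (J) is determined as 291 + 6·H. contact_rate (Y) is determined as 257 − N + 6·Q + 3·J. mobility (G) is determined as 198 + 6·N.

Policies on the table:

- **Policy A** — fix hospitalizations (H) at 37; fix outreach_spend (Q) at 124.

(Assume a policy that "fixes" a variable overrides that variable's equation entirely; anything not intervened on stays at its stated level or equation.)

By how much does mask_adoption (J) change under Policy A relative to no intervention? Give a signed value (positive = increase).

42

Baseline:
  H = 30
  J = 291 + 6·30 = 471
Policy A (H := 37, Q := 124):
  H = 37
  J = 291 + 6·37 = 513
Change in J: 513 − 471 = 42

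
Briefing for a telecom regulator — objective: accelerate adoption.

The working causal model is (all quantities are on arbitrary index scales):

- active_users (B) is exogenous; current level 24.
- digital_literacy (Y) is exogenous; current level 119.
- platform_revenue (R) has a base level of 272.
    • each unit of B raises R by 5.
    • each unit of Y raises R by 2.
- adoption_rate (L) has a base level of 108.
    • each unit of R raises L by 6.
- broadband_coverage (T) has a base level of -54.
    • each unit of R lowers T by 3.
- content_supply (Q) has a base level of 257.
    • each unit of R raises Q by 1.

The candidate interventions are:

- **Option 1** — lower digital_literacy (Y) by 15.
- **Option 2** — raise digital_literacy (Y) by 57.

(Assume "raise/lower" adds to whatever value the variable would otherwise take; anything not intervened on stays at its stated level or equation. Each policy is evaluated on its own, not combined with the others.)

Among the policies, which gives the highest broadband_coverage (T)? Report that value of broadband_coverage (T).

Option 1 (Y − 15):
  B = 24
  Y = 119 − 15 = 104
  R = 272 + 5·24 + 2·104 = 600
  T = -54 − 3·600 = -1854
Option 2 (Y + 57):
  B = 24
  Y = 119 + 57 = 176
  R = 272 + 5·24 + 2·176 = 744
  T = -54 − 3·744 = -2286
Comparing — Option 1: T=-1854, Option 2: T=-2286. Highest is -1854 (Option 1).

-1854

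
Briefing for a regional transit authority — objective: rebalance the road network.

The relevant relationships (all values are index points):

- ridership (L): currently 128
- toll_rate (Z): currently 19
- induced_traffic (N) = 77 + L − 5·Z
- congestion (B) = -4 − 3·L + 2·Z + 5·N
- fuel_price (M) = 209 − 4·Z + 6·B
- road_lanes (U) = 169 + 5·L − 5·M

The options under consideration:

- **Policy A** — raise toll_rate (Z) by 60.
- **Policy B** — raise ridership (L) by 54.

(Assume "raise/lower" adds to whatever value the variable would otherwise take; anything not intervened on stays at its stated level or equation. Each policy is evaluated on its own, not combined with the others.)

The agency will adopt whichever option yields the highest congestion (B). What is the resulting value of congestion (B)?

Policy A (Z + 60):
  L = 128
  Z = 19 + 60 = 79
  N = 77 + 128 − 5·79 = -190
  B = -4 − 3·128 + 2·79 + 5·(-190) = -1180
Policy B (L + 54):
  L = 128 + 54 = 182
  Z = 19
  N = 77 + 182 − 5·19 = 164
  B = -4 − 3·182 + 2·19 + 5·164 = 308
Comparing — Policy A: B=-1180, Policy B: B=308. Highest is 308 (Policy B).

308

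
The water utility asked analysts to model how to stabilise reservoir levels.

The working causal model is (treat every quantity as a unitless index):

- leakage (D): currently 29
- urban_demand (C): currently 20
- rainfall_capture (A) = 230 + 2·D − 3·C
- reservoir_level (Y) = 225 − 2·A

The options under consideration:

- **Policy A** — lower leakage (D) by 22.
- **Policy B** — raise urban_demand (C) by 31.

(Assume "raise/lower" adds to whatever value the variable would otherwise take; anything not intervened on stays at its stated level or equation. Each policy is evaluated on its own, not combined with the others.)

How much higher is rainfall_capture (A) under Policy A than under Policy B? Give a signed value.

Policy A (D − 22):
  D = 29 − 22 = 7
  C = 20
  A = 230 + 2·7 − 3·20 = 184
Policy B (C + 31):
  D = 29
  C = 20 + 31 = 51
  A = 230 + 2·29 − 3·51 = 135
A: 184 − 135 = 49

49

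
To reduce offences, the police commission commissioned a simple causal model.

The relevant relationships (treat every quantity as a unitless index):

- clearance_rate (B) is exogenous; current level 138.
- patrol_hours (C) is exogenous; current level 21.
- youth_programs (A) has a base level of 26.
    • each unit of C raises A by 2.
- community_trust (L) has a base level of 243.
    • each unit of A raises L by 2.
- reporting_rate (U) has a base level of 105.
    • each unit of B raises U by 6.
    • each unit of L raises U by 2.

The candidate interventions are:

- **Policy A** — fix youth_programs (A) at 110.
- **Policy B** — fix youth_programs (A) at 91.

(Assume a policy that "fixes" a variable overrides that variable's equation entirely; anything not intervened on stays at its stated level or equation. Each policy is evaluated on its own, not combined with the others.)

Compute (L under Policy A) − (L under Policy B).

38

Policy A (A := 110):
  C = 21
  A = 110
  L = 243 + 2·110 = 463
Policy B (A := 91):
  C = 21
  A = 91
  L = 243 + 2·91 = 425
L: 463 − 425 = 38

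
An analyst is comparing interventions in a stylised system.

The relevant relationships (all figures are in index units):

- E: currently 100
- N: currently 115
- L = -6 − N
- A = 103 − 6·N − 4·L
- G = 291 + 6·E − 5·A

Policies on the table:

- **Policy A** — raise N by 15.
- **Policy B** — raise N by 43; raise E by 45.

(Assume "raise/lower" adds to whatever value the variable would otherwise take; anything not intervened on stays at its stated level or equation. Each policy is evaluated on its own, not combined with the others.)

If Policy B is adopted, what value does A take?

Policy B (N + 43, E + 45):
  N = 115 + 43 = 158
  L = -6 − 158 = -164
  A = 103 − 6·158 − 4·(-164) = -189

-189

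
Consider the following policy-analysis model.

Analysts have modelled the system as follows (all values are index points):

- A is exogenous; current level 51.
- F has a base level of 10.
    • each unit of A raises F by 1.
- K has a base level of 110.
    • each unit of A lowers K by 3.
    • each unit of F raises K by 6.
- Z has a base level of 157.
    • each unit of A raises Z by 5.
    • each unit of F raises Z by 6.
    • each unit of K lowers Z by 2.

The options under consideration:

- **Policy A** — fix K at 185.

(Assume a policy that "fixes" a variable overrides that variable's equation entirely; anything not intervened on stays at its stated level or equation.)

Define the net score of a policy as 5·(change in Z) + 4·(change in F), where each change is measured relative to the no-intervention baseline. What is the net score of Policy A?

Baseline:
  A = 51
  F = 10 + 51 = 61
  K = 110 − 3·51 + 6·61 = 323
  Z = 157 + 5·51 + 6·61 − 2·323 = 132
Policy A (K := 185):
  A = 51
  F = 10 + 51 = 61
  K = 185
  Z = 157 + 5·51 + 6·61 − 2·185 = 408
ΔZ = 408 − 132 = 276; ΔF = 61 − 61 = 0
Score = 5·276 + 4·0 = 1380

1380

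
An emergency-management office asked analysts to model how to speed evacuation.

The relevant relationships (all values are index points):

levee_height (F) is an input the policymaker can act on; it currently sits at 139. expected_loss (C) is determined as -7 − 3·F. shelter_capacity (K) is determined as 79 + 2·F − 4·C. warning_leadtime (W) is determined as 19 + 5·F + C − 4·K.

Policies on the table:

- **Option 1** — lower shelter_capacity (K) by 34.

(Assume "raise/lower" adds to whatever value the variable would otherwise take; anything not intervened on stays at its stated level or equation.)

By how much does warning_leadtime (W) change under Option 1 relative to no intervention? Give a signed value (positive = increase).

Baseline:
  F = 139
  C = -7 − 3·139 = -424
  K = 79 + 2·139 − 4·(-424) = 2053
  W = 19 + 5·139 + (-424) − 4·2053 = -7922
Option 1 (K − 34):
  F = 139
  C = -7 − 3·139 = -424
  K = 79 + 2·139 − 4·(-424) (−34 from intervention) = 2019
  W = 19 + 5·139 + (-424) − 4·2019 = -7786
Change in W: -7786 − (-7922) = 136

136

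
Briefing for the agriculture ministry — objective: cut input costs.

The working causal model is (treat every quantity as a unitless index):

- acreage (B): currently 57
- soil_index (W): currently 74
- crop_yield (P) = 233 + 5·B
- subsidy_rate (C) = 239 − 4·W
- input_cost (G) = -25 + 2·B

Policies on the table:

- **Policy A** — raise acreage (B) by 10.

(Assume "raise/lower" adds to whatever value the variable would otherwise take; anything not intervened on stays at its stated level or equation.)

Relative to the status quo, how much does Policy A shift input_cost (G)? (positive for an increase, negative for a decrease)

Baseline:
  B = 57
  G = -25 + 2·57 = 89
Policy A (B + 10):
  B = 57 + 10 = 67
  G = -25 + 2·67 = 109
Change in G: 109 − 89 = 20

20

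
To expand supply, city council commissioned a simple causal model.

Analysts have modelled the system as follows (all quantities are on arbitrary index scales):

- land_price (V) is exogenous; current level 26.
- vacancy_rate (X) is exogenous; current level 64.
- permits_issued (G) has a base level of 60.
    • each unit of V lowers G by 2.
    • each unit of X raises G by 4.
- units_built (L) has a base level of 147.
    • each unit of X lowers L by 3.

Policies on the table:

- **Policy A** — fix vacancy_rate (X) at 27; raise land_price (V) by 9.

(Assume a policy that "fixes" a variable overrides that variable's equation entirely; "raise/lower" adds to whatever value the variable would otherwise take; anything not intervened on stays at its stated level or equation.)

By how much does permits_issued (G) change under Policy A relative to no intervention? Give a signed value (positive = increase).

-166

Baseline:
  V = 26
  X = 64
  G = 60 − 2·26 + 4·64 = 264
Policy A (X := 27, V + 9):
  V = 26 + 9 = 35
  X = 27
  G = 60 − 2·35 + 4·27 = 98
Change in G: 98 − 264 = -166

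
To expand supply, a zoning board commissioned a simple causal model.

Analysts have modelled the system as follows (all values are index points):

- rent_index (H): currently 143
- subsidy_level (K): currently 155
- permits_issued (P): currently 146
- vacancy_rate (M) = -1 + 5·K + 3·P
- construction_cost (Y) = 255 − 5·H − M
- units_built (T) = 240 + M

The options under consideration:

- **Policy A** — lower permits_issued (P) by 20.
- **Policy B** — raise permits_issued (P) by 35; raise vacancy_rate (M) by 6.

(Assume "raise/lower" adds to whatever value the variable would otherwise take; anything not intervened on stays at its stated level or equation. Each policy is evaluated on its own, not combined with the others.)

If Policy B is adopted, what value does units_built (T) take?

1563

Policy B (P + 35, M + 6):
  K = 155
  P = 146 + 35 = 181
  M = -1 + 5·155 + 3·181 (+6 from intervention) = 1323
  T = 240 + 1323 = 1563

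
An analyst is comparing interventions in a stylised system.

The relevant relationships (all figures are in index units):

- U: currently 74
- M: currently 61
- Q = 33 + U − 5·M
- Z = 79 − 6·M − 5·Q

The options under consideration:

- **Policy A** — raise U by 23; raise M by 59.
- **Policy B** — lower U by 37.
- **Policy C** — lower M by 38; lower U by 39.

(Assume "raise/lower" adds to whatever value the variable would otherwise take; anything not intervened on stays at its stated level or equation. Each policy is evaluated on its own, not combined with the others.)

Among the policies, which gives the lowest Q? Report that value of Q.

Policy A (U + 23, M + 59):
  U = 74 + 23 = 97
  M = 61 + 59 = 120
  Q = 33 + 97 − 5·120 = -470
Policy B (U − 37):
  U = 74 − 37 = 37
  M = 61
  Q = 33 + 37 − 5·61 = -235
Policy C (M − 38, U − 39):
  U = 74 − 39 = 35
  M = 61 − 38 = 23
  Q = 33 + 35 − 5·23 = -47
Comparing — Policy A: Q=-470, Policy B: Q=-235, Policy C: Q=-47. Lowest is -470 (Policy A).

-470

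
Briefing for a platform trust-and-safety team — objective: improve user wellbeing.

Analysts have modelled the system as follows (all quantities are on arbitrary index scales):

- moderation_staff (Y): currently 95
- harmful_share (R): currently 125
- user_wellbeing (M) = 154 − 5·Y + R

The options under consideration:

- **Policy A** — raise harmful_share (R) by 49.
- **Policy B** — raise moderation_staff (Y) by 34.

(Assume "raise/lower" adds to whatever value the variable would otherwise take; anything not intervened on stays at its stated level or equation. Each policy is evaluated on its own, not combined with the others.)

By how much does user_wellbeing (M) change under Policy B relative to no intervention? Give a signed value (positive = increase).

-170

Baseline:
  Y = 95
  R = 125
  M = 154 − 5·95 + 125 = -196
Policy B (Y + 34):
  Y = 95 + 34 = 129
  R = 125
  M = 154 − 5·129 + 125 = -366
Change in M: -366 − (-196) = -170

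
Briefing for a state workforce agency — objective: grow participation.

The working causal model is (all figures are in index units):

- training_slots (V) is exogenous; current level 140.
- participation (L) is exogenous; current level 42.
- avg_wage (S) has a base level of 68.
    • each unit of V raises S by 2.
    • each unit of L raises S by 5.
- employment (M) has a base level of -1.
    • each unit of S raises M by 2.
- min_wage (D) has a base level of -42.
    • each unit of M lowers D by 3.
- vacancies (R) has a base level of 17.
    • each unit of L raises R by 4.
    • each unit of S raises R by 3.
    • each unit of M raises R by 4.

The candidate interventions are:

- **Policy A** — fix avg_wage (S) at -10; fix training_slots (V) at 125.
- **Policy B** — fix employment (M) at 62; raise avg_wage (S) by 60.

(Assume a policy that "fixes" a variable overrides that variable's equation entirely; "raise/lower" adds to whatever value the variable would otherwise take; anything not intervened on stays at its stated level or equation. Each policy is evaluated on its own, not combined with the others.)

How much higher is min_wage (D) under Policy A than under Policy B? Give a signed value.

Policy A (S := -10, V := 125):
  V = 125
  L = 42
  S = -10
  M = -1 + 2·(-10) = -21
  D = -42 − 3·(-21) = 21
Policy B (M := 62, S + 60):
  V = 140
  L = 42
  S = 68 + 2·140 + 5·42 (+60 from intervention) = 618
  M = 62
  D = -42 − 3·62 = -228
D: 21 − (-228) = 249

249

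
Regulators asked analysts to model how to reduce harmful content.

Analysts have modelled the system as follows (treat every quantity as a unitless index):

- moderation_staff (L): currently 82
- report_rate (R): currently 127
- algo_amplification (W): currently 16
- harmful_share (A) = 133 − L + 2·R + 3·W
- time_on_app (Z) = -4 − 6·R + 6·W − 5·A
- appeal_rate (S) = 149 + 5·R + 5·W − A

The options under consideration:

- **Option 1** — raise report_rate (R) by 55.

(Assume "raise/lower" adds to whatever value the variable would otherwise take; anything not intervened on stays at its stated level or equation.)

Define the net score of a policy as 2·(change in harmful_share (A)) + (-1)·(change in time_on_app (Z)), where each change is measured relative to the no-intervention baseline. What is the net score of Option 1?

1100

Baseline:
  L = 82
  R = 127
  W = 16
  A = 133 − 82 + 2·127 + 3·16 = 353
  Z = -4 − 6·127 + 6·16 − 5·353 = -2435
Option 1 (R + 55):
  L = 82
  R = 127 + 55 = 182
  W = 16
  A = 133 − 82 + 2·182 + 3·16 = 463
  Z = -4 − 6·182 + 6·16 − 5·463 = -3315
ΔA = 463 − 353 = 110; ΔZ = -3315 − (-2435) = -880
Score = 2·110 + (-1)·(-880) = 1100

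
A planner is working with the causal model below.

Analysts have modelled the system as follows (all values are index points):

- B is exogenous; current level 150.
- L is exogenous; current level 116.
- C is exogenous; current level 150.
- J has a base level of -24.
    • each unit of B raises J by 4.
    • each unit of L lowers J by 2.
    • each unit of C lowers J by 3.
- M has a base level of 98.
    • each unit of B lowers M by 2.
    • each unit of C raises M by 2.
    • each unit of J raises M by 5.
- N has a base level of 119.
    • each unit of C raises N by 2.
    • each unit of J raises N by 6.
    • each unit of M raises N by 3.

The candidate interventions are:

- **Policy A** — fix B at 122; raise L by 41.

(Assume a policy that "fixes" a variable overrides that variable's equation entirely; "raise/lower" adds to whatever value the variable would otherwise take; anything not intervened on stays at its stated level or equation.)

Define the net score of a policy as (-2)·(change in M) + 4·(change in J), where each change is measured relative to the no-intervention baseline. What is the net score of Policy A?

1052

Baseline:
  B = 150
  L = 116
  C = 150
  J = -24 + 4·150 − 2·116 − 3·150 = -106
  M = 98 − 2·150 + 2·150 + 5·(-106) = -432
Policy A (B := 122, L + 41):
  B = 122
  L = 116 + 41 = 157
  C = 150
  J = -24 + 4·122 − 2·157 − 3·150 = -300
  M = 98 − 2·122 + 2·150 + 5·(-300) = -1346
ΔM = -1346 − (-432) = -914; ΔJ = -300 − (-106) = -194
Score = (-2)·(-914) + 4·(-194) = 1052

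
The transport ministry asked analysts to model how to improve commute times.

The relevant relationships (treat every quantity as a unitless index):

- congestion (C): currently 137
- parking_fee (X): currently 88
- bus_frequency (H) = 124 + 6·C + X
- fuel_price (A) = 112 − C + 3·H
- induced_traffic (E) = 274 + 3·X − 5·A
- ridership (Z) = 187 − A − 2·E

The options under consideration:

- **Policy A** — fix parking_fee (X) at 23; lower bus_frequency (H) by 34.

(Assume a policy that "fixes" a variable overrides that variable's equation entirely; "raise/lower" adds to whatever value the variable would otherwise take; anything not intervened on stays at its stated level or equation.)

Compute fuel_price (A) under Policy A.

2780

Policy A (X := 23, H − 34):
  C = 137
  X = 23
  H = 124 + 6·137 + 23 (−34 from intervention) = 935
  A = 112 − 137 + 3·935 = 2780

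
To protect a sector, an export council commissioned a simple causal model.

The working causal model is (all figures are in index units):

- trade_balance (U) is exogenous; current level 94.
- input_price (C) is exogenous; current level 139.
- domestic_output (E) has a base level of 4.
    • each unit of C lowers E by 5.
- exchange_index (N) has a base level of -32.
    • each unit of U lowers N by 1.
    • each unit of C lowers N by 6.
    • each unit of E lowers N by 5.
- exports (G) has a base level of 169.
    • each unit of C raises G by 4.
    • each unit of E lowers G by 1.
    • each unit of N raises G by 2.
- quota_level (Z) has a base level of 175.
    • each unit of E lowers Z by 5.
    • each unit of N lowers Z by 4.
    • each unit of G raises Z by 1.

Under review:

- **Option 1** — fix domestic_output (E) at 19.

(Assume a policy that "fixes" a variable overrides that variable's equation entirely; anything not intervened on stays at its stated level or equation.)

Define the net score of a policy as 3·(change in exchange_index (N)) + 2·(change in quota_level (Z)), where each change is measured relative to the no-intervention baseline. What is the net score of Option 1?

Baseline:
  U = 94
  C = 139
  E = 4 − 5·139 = -691
  N = -32 − 94 − 6·139 − 5·(-691) = 2495
  G = 169 + 4·139 − (-691) + 2·2495 = 6406
  Z = 175 − 5·(-691) − 4·2495 + 6406 = 56
Option 1 (E := 19):
  U = 94
  C = 139
  E = 19
  N = -32 − 94 − 6·139 − 5·19 = -1055
  G = 169 + 4·139 − 19 + 2·(-1055) = -1404
  Z = 175 − 5·19 − 4·(-1055) + (-1404) = 2896
ΔN = -1055 − 2495 = -3550; ΔZ = 2896 − 56 = 2840
Score = 3·(-3550) + 2·2840 = -4970

-4970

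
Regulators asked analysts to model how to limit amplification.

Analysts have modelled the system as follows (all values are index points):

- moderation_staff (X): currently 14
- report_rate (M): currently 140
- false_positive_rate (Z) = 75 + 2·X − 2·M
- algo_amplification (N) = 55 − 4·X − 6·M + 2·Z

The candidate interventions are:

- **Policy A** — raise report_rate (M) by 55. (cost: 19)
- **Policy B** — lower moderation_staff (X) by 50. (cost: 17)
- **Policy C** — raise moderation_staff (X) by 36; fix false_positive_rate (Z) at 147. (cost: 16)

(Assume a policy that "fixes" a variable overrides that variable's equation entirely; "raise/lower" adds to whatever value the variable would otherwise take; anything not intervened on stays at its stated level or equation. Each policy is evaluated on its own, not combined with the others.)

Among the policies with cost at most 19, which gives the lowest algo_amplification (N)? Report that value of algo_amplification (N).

Policy A (M + 55):
  X = 14
  M = 140 + 55 = 195
  Z = 75 + 2·14 − 2·195 = -287
  N = 55 − 4·14 − 6·195 + 2·(-287) = -1745
Policy B (X − 50):
  X = 14 − 50 = -36
  M = 140
  Z = 75 + 2·(-36) − 2·140 = -277
  N = 55 − 4·(-36) − 6·140 + 2·(-277) = -1195
Policy C (X + 36, Z := 147):
  X = 14 + 36 = 50
  M = 140
  Z = 147
  N = 55 − 4·50 − 6·140 + 2·147 = -691
Comparing — Policy A: N=-1745, Policy B: N=-1195, Policy C: N=-691. Lowest is -1745 (Policy A).

-1745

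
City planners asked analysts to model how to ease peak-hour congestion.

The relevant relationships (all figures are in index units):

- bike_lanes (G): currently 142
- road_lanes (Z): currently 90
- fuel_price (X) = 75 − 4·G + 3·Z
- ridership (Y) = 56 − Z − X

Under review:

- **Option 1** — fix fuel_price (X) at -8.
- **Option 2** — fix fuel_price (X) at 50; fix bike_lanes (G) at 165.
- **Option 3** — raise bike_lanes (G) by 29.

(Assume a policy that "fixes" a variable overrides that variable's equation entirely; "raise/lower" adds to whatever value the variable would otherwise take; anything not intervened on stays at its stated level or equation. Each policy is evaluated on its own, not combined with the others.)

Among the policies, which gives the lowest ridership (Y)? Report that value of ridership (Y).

Option 1 (X := -8):
  G = 142
  Z = 90
  X = -8
  Y = 56 − 90 − (-8) = -26
Option 2 (X := 50, G := 165):
  G = 165
  Z = 90
  X = 50
  Y = 56 − 90 − 50 = -84
Option 3 (G + 29):
  G = 142 + 29 = 171
  Z = 90
  X = 75 − 4·171 + 3·90 = -339
  Y = 56 − 90 − (-339) = 305
Comparing — Option 1: Y=-26, Option 2: Y=-84, Option 3: Y=305. Lowest is -84 (Option 2).

-84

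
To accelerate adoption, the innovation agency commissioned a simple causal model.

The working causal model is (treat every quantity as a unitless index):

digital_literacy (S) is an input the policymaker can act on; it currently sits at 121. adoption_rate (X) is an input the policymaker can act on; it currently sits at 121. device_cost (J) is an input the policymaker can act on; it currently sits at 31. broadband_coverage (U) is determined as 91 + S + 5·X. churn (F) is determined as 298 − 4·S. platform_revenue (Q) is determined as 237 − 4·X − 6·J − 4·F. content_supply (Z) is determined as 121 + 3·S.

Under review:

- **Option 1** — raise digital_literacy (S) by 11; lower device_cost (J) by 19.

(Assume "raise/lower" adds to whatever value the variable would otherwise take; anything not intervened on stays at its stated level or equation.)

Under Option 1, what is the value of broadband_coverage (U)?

828

Option 1 (S + 11, J − 19):
  S = 121 + 11 = 132
  X = 121
  U = 91 + 132 + 5·121 = 828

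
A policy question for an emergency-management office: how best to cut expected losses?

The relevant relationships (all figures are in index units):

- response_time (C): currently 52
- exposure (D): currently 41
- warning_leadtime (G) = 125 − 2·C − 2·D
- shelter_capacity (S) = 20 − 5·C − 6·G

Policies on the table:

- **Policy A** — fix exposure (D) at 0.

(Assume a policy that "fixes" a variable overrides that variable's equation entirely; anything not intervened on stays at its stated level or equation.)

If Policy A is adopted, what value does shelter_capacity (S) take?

Policy A (D := 0):
  C = 52
  D = 0
  G = 125 − 2·52 − 2·0 = 21
  S = 20 − 5·52 − 6·21 = -366

-366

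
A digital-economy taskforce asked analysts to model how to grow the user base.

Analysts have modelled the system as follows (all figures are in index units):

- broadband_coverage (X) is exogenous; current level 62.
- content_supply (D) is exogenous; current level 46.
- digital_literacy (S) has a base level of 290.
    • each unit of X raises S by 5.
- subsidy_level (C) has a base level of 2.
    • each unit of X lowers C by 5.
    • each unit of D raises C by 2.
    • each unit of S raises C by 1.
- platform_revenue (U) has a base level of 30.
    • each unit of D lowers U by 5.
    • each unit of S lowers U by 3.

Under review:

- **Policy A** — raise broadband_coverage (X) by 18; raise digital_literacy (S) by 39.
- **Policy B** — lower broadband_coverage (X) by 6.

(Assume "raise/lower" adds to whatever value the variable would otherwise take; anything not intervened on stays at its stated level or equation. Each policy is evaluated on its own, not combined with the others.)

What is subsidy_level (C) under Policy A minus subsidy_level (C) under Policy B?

39

Policy A (X + 18, S + 39):
  X = 62 + 18 = 80
  D = 46
  S = 290 + 5·80 (+39 from intervention) = 729
  C = 2 − 5·80 + 2·46 + 729 = 423
Policy B (X − 6):
  X = 62 − 6 = 56
  D = 46
  S = 290 + 5·56 = 570
  C = 2 − 5·56 + 2·46 + 570 = 384
C: 423 − 384 = 39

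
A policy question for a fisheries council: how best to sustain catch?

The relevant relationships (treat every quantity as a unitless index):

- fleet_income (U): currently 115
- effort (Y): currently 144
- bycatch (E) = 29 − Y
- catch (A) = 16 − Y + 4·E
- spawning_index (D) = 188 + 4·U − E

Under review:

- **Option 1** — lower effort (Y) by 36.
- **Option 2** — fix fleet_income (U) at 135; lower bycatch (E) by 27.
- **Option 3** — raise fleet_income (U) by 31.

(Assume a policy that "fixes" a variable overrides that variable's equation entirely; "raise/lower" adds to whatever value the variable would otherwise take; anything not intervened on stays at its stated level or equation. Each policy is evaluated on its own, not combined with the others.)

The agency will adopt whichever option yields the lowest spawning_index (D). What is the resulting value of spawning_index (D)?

Option 1 (Y − 36):
  U = 115
  Y = 144 − 36 = 108
  E = 29 − 108 = -79
  D = 188 + 4·115 − (-79) = 727
Option 2 (U := 135, E − 27):
  U = 135
  Y = 144
  E = 29 − 144 (−27 from intervention) = -142
  D = 188 + 4·135 − (-142) = 870
Option 3 (U + 31):
  U = 115 + 31 = 146
  Y = 144
  E = 29 − 144 = -115
  D = 188 + 4·146 − (-115) = 887
Comparing — Option 1: D=727, Option 2: D=870, Option 3: D=887. Lowest is 727 (Option 1).

727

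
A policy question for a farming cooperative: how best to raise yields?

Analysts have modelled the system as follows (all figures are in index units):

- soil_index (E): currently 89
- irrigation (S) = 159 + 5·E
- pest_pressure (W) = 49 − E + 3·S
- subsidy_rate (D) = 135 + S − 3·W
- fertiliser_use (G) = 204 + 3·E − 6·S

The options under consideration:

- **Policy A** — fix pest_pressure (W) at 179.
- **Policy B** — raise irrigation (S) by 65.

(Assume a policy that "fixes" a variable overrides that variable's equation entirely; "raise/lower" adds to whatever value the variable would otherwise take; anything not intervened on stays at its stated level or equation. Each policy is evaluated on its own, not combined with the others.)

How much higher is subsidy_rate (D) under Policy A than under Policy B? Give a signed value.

Policy A (W := 179):
  E = 89
  S = 159 + 5·89 = 604
  W = 179
  D = 135 + 604 − 3·179 = 202
Policy B (S + 65):
  E = 89
  S = 159 + 5·89 (+65 from intervention) = 669
  W = 49 − 89 + 3·669 = 1967
  D = 135 + 669 − 3·1967 = -5097
D: 202 − (-5097) = 5299

5299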